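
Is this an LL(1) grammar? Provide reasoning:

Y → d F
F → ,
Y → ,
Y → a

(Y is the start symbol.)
Yes, the grammar is LL(1).

A grammar is LL(1) if for each non-terminal N with multiple productions, the predict sets of those productions are pairwise disjoint, where PREDICT(N → α) = (FIRST(α) \ {ε}) ∪ (FOLLOW(N) if α ⇒* ε).

For Y:
  PREDICT(Y → d F) = { 'd' }
  PREDICT(Y → ',') = { ',' }
  PREDICT(Y → a) = { 'a' }
F has a single production, so nothing to check there.

All predict sets are disjoint. The grammar IS LL(1).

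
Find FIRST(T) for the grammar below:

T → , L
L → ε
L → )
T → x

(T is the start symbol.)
{ ',', 'x' }

To compute FIRST(T), examine every production with T on the left-hand side, reading each right-hand side left to right until a non-nullable symbol is reached.

From T → , L:
  - ',' is a terminal: add ',' and stop
From T → x:
  - x is a terminal: add 'x' and stop

Collecting: FIRST(T) = { ',', 'x' }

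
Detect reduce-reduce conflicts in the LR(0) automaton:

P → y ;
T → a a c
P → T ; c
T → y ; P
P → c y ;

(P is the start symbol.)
Augment with P' → P and build the canonical LR(0) collection (I0 = CLOSURE({[P' → . P]}), then GOTO on every symbol after a dot until no new states appear). It has 14 states:
  I0: { [P → . T ; c], [P → . c y ;], [P → . y ;], [P' → . P], [T → . a a c], [T → . y ; P] }  — shift
  I1: { [P' → P .] }  — accept
  I2: { [P → T . ; c] }  — shift
  I3: { [T → a . a c] }  — shift
  I4: { [P → c . y ;] }  — shift
  I5: { [P → y . ;], [T → y . ; P] }  — shift
  I6: { [P → . T ; c], [P → . c y ;], [P → . y ;], [P → y ; .], [T → . a a c], [T → . y ; P], [T → y ; . P] }  — shift, reduce
  I7: { [T → y ; P .] }  — reduce
  I8: { [P → c y . ;] }  — shift
  I9: { [P → c y ; .] }  — reduce
  I10: { [T → a a . c] }  — shift
  I11: { [T → a a c .] }  — reduce
  I12: { [P → T ; . c] }  — shift
  I13: { [P → T ; c .] }  — reduce

No state contains more than one complete item.

Answer: No reduce-reduce conflicts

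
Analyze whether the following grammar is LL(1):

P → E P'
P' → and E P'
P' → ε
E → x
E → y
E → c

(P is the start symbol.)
Yes, the grammar is LL(1).

A grammar is LL(1) if for each non-terminal N with multiple productions, the predict sets of those productions are pairwise disjoint, where PREDICT(N → α) = (FIRST(α) \ {ε}) ∪ (FOLLOW(N) if α ⇒* ε).

Relevant sets:
  FOLLOW(P') = { $ }

For P':
  PREDICT(P' → and E P') = { 'and' }
  PREDICT(P' → ε) = { $ }
For E:
  PREDICT(E → x) = { 'x' }
  PREDICT(E → y) = { 'y' }
  PREDICT(E → c) = { 'c' }
P has a single production, so nothing to check there.

All predict sets are disjoint. The grammar IS LL(1).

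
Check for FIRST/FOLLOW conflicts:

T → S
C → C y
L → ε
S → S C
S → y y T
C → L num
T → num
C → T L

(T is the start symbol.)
No FIRST/FOLLOW conflicts.

A FIRST/FOLLOW conflict occurs when a non-terminal N has a nullable alternative N → β (β ⇒* ε) and another alternative N → α with FIRST(α) ∩ FOLLOW(N) ≠ ∅: on such a lookahead the parser cannot decide between expanding α and letting N vanish via β.

Nullable non-terminals: L.
L has a nullable alternative but only one production, so nothing to check.

C, S, T have no nullable alternative, so no FIRST/FOLLOW check is needed there.

No FIRST/FOLLOW conflicts found.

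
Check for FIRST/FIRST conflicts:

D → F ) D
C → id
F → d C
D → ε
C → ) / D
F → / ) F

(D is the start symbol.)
No FIRST/FIRST conflicts.

A FIRST/FIRST conflict occurs when two productions N → α and N → β for the same non-terminal have FIRST(α) ∩ FIRST(β) ≠ ∅ (with ε ∈ FIRST of a nullable right-hand side, so two nullable alternatives also conflict).

FIRST sets of the non-terminals at (or reachable through a nullable prefix from) the front of some alternative:
  FIRST(F) = { '/', 'd' }

Productions for D:
  D → F ) D: FIRST = { '/', 'd' }
  D → ε: FIRST = { ε }
Productions for C:
  C → id: FIRST = { 'id' }
  C → ) / D: FIRST = { ')' }
Productions for F:
  F → d C: FIRST = { 'd' }
  F → / ) F: FIRST = { '/' }

All alternatives of each non-terminal have pairwise disjoint FIRST sets.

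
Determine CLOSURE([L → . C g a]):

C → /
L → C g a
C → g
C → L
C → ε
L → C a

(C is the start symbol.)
To compute CLOSURE, for each item [A → α.Bβ] where B is a non-terminal, add [B → .γ] for all productions B → γ; repeat for the newly added items until nothing changes.

Start with: [L → . C g a]
  [L → . C g a] has the dot before C: add [C → . /], [C → . g], [C → . L], [C → .]
  [C → . L] has the dot before L: add [L → . C a]
No further items can be added.

CLOSURE = { [C → . /], [C → . L], [C → . g], [C → .], [L → . C a], [L → . C g a] }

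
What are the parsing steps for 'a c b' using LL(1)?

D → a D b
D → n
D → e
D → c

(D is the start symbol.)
LL(1) parsing maintains a stack (initially the start symbol over $) and the input. At each step: if the stack top is a terminal, match it against the current input token; if it is a non-terminal N, replace it with the RHS of M[N, lookahead] (the unique production whose predict set contains the lookahead).

Stack is shown with the top on the left.

Stack    Input    Action
------------------------
D $      a c b $  output D → a D b
a D b $  a c b $  match 'a'
D b $    c b $    output D → c
c b $    c b $    match 'c'
b $      b $      match 'b'
$        $        accept

The string is accepted.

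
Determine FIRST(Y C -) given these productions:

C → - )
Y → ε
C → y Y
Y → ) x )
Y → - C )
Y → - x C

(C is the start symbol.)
FIRST sets of the non-terminals involved (from the grammar, by fixed-point iteration):
  FIRST(Y) = { ')', '-', ε }
  FIRST(C) = { '-', 'y' }

To compute FIRST(Y C -), process the symbols left to right:
Symbol Y is a non-terminal. Add FIRST(Y) \ {ε} = { ')', '-' }
Y is nullable (ε ∈ FIRST(Y)), continue to the next symbol.
Symbol C is a non-terminal. Add FIRST(C) \ {ε} = { '-', 'y' }
C is not nullable (ε ∉ FIRST(C)), so stop here.
FIRST(Y C -) = { ')', '-', 'y' }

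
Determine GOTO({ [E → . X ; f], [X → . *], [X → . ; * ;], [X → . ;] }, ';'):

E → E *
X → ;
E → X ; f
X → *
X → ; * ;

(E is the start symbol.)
{ [X → ; . * ;], [X → ; .] }

GOTO(I, ';') = CLOSURE({ [A → αX.β] : [A → α.Xβ] ∈ I, X = ';' })

Items with dot before ';', with the dot advanced:
  [X → . ;] → [X → ; .]
  [X → . ; * ;] → [X → ; . * ;]
Closure adds nothing (no advanced item has the dot before a non-terminal).

GOTO = { [X → ; . * ;], [X → ; .] }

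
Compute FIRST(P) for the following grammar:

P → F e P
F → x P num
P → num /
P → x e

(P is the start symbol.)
FIRST sets of the other non-terminals involved (by the same procedure, iterated to a fixed point):
  FIRST(F) = { 'x' }

From P → F e P:
  - F is a non-terminal: add FIRST(F) \ {ε} = { 'x' }
    F is not nullable, so stop
From P → num /:
  - num is a terminal: add 'num' and stop
From P → x e:
  - x is a terminal: add 'x' and stop

Collecting: FIRST(P) = { 'num', 'x' }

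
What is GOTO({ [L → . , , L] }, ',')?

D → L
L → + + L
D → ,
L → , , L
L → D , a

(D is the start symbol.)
GOTO(I, ',') = CLOSURE({ [A → αX.β] : [A → α.Xβ] ∈ I, X = ',' })

Items with dot before ',', with the dot advanced:
  [L → . , , L] → [L → , . , L]
Closure adds nothing (no advanced item has the dot before a non-terminal).

GOTO = { [L → , . , L] }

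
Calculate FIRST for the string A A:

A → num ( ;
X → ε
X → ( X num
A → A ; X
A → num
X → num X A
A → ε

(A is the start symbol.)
{ ';', 'num', ε }

FIRST sets of the non-terminals involved (from the grammar, by fixed-point iteration):
  FIRST(A) = { ';', 'num', ε }

To compute FIRST(A A), process the symbols left to right:
Symbol A is a non-terminal. Add FIRST(A) \ {ε} = { ';', 'num' }
A is nullable (ε ∈ FIRST(A)), continue to the next symbol.
Symbol A is a non-terminal. Add FIRST(A) \ {ε} = { ';', 'num' }
A is nullable (ε ∈ FIRST(A)), continue to the next symbol.
All symbols are nullable, so ε is in the result.
FIRST(A A) = { ';', 'num', ε }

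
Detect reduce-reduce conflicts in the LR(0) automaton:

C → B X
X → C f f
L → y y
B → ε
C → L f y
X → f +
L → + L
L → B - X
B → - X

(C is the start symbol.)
Augment with C' → C and build the canonical LR(0) collection (I0 = CLOSURE({[C' → . C]}), then GOTO on every symbol after a dot until no new states appear). It has 23 states:
  I0: { [B → . - X], [B → .], [C → . B X], [C → . L f y], [C' → . C], [L → . + L], [L → . B - X], [L → . y y] }  — shift, reduce
  I1: { [B → . - X], [B → .], [L → + . L], [L → . + L], [L → . B - X], [L → . y y] }  — shift, reduce
  I2: { [B → - . X], [B → . - X], [B → .], [C → . B X], [C → . L f y], [L → . + L], [L → . B - X], [L → . y y], [X → . C f f], [X → . f +] }  — shift, reduce
  I3: { [B → . - X], [B → .], [C → . B X], [C → . L f y], [C → B . X], [L → . + L], [L → . B - X], [L → . y y], [L → B . - X], [X → . C f f], [X → . f +] }  — shift, reduce
  I4: { [C' → C .] }  — accept
  I5: { [C → L . f y] }  — shift
  I6: { [L → y . y] }  — shift
  I7: { [L → y y .] }  — reduce
  I8: { [C → L f . y] }  — shift
  I9: { [C → L f y .] }  — reduce
  I10: { [B → - . X], [B → . - X], [B → .], [C → . B X], [C → . L f y], [L → . + L], [L → . B - X], [L → . y y], [L → B - . X], [X → . C f f], [X → . f +] }  — shift, reduce
  I11: { [X → C . f f] }  — shift
  I12: { [C → B X .] }  — reduce
  I13: { [X → f . +] }  — shift
  I14: { [X → f + .] }  — reduce
  I15: { [X → C f . f] }  — shift
  I16: { [X → C f f .] }  — reduce
  I17: { [B → - X .], [L → B - X .] }  — 2 reduces
  I18: { [B → - X .] }  — reduce
  I19: { [L → B . - X] }  — shift
  I20: { [L → + L .] }  — reduce
  I21: { [B → . - X], [B → .], [C → . B X], [C → . L f y], [L → . + L], [L → . B - X], [L → . y y], [L → B - . X], [X → . C f f], [X → . f +] }  — shift, reduce
  I22: { [L → B - X .] }  — reduce

I17 contains complete items [B → - X .], [L → B - X .] — reduce-reduce conflict.

Answer: Yes — I17: [B → - X .] vs [L → B - X .]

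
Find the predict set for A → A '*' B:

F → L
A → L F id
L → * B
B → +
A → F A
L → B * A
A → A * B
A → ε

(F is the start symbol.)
{ '*', '+' }

PREDICT(A → A '*' B) = (FIRST(RHS) \ {ε}) ∪ (FOLLOW(A) if ε ∈ FIRST(RHS), i.e. RHS ⇒* ε)
FIRST(A) = { '*', '+', ε }
FIRST(A '*' B) = { '*', '+' }
ε ∉ FIRST(A '*' B), so FOLLOW(A) is not added.
PREDICT(A → A '*' B) = { '*', '+' }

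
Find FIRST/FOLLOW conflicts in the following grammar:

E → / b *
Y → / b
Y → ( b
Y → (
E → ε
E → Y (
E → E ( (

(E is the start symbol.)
A FIRST/FOLLOW conflict occurs when a non-terminal N has a nullable alternative N → β (β ⇒* ε) and another alternative N → α with FIRST(α) ∩ FOLLOW(N) ≠ ∅: on such a lookahead the parser cannot decide between expanding α and letting N vanish via β.

Nullable non-terminals: E.
FIRST sets used below: FIRST(Y) = { '(', '/' }, FIRST(E) = { '(', '/', ε }

E: nullable alternative(s) E → ε; FOLLOW(E) = { $, '(' }
  E → / b *: FIRST \ {ε} = { '/' } — disjoint from FOLLOW(E)
  E → ε: FIRST \ {ε} = { } — this is the only nullable alternative, skip
  E → Y (: FIRST \ {ε} = { '(', '/' } — overlaps FOLLOW(E) on { '(' }: CONFLICT
  E → E ( (: FIRST \ {ε} = { '(', '/' } — overlaps FOLLOW(E) on { '(' }: CONFLICT

Y has no nullable alternative, so no FIRST/FOLLOW check is needed there.

So the grammar has 2 FIRST/FOLLOW conflicts (marked CONFLICT above).

Answer: Yes. E → Y '(' with FOLLOW(E) on { '(' }; E → E '(' '(' with FOLLOW(E) on { '(' }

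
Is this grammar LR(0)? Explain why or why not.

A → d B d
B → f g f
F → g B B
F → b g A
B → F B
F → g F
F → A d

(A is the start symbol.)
No. Shift-reduce conflict between [F → g F .] and [A → . d B d]

Augment with A' → A and build the canonical LR(0) collection (I0 = CLOSURE({[A' → . A]}), then GOTO on every symbol after a dot until no new states appear). It has 19 states:
  I0: { [A → . d B d], [A' → . A] }  — shift
  I1: { [A' → A .] }  — accept
  I2: { [A → . d B d], [A → d . B d], [B → . F B], [B → . f g f], [F → . A d], [F → . b g A], [F → . g B B], [F → . g F] }  — shift
  I3: { [F → A . d] }  — shift
  I4: { [A → d B . d] }  — shift
  I5: { [A → . d B d], [B → . F B], [B → . f g f], [B → F . B], [F → . A d], [F → . b g A], [F → . g B B], [F → . g F] }  — shift
  I6: { [F → b . g A] }  — shift
  I7: { [B → f . g f] }  — shift
  I8: { [A → . d B d], [B → . F B], [B → . f g f], [F → . A d], [F → . b g A], [F → . g B B], [F → . g F], [F → g . B B], [F → g . F] }  — shift
  I9: { [A → . d B d], [B → . F B], [B → . f g f], [F → . A d], [F → . b g A], [F → . g B B], [F → . g F], [F → g B . B] }  — shift
  I10: { [A → . d B d], [B → . F B], [B → . f g f], [B → F . B], [F → . A d], [F → . b g A], [F → . g B B], [F → . g F], [F → g F .] }  — shift, reduce
  I11: { [B → F B .] }  — reduce
  I12: { [F → g B B .] }  — reduce
  I13: { [B → f g . f] }  — shift
  I14: { [B → f g f .] }  — reduce
  I15: { [A → . d B d], [F → b g . A] }  — shift
  I16: { [F → b g A .] }  — reduce
  I17: { [A → d B d .] }  — reduce
  I18: { [F → A d .] }  — reduce

Conflict in state I10:
  Shift-reduce conflict between [F → g F .] and [A → . d B d]
So the grammar is NOT LR(0).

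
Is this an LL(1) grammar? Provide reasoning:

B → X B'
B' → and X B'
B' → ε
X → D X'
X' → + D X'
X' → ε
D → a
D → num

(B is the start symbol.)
A grammar is LL(1) if for each non-terminal N with multiple productions, the predict sets of those productions are pairwise disjoint, where PREDICT(N → α) = (FIRST(α) \ {ε}) ∪ (FOLLOW(N) if α ⇒* ε).

Relevant sets:
  FOLLOW(B') = { $ }
  FOLLOW(X') = { $, 'and' }

For B':
  PREDICT(B' → and X B') = { 'and' }
  PREDICT(B' → ε) = { $ }
For X':
  PREDICT(X' → '+' D X') = { '+' }
  PREDICT(X' → ε) = { $, 'and' }
For D:
  PREDICT(D → a) = { 'a' }
  PREDICT(D → num) = { 'num' }
B, X have a single production, so nothing to check there.

All predict sets are disjoint. The grammar IS LL(1).

Answer: Yes, the grammar is LL(1).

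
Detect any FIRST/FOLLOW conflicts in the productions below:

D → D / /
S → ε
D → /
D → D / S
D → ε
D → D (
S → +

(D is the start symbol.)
A FIRST/FOLLOW conflict occurs when a non-terminal N has a nullable alternative N → β (β ⇒* ε) and another alternative N → α with FIRST(α) ∩ FOLLOW(N) ≠ ∅: on such a lookahead the parser cannot decide between expanding α and letting N vanish via β.

Nullable non-terminals: D, S.
FIRST sets used below: FIRST(D) = { '(', '/', ε }

D: nullable alternative(s) D → ε; FOLLOW(D) = { $, '(', '/' }
  D → D / /: FIRST \ {ε} = { '(', '/' } — overlaps FOLLOW(D) on { '(', '/' }: CONFLICT
  D → /: FIRST \ {ε} = { '/' } — overlaps FOLLOW(D) on { '/' }: CONFLICT
  D → D / S: FIRST \ {ε} = { '(', '/' } — overlaps FOLLOW(D) on { '(', '/' }: CONFLICT
  D → ε: FIRST \ {ε} = { } — this is the only nullable alternative, skip
  D → D (: FIRST \ {ε} = { '(', '/' } — overlaps FOLLOW(D) on { '(', '/' }: CONFLICT

S: nullable alternative(s) S → ε; FOLLOW(S) = { $, '(', '/' }
  S → ε: FIRST \ {ε} = { } — this is the only nullable alternative, skip
  S → +: FIRST \ {ε} = { '+' } — disjoint from FOLLOW(S)

So the grammar has 4 FIRST/FOLLOW conflicts (marked CONFLICT above).

Answer: Yes. D → D '/' '/' with FOLLOW(D) on { '(', '/' }; D → '/' with FOLLOW(D) on { '/' }; D → D '/' S with FOLLOW(D) on { '(', '/' }; D → D '(' with FOLLOW(D) on { '(', '/' }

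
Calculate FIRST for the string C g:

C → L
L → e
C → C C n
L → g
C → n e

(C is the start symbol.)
{ 'e', 'g', 'n' }

FIRST sets of the non-terminals involved (from the grammar, by fixed-point iteration):
  FIRST(C) = { 'e', 'g', 'n' }

To compute FIRST(C g), process the symbols left to right:
Symbol C is a non-terminal. Add FIRST(C) \ {ε} = { 'e', 'g', 'n' }
C is not nullable (ε ∉ FIRST(C)), so stop here.
FIRST(C g) = { 'e', 'g', 'n' }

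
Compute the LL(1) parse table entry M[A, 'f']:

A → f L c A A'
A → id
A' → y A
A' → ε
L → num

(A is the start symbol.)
To find M[A, 'f'], we find productions for A where 'f' is in the predict set (PREDICT(N → α) = (FIRST(α) \ {ε}) ∪ (FOLLOW(N) if α ⇒* ε)).

A → f L c A A': PREDICT = { 'f' }
  'f' is in predict set, so this production goes in M[A, 'f']
A → id: PREDICT = { 'id' }

M[A, 'f'] = A → f L c A A'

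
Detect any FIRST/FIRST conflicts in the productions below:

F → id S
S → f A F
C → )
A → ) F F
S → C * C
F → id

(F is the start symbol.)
A FIRST/FIRST conflict occurs when two productions N → α and N → β for the same non-terminal have FIRST(α) ∩ FIRST(β) ≠ ∅ (with ε ∈ FIRST of a nullable right-hand side, so two nullable alternatives also conflict).

FIRST sets of the non-terminals at (or reachable through a nullable prefix from) the front of some alternative:
  FIRST(C) = { ')' }

Productions for F:
  F → id S: FIRST = { 'id' }
  F → id: FIRST = { 'id' }
Productions for S:
  S → f A F: FIRST = { 'f' }
  S → C * C: FIRST = { ')' }
C, A have only one production, so no FIRST/FIRST conflict is possible there.

Conflict for F: F → id S and F → id
  Overlap: { 'id' }

Answer: Yes. F → id S / F → id on { 'id' }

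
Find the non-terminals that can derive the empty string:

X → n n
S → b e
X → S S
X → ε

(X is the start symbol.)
{ 'X' }

A non-terminal is nullable if it can derive ε (the empty string): either it has an ε-production, or it has a production whose right-hand side consists entirely of nullable non-terminals.

ε-productions: X → ε
So X is immediately nullable.
No further non-terminal can be added: every production for the remaining non-terminals contains a terminal or a non-nullable non-terminal.
Nullable = { 'X' }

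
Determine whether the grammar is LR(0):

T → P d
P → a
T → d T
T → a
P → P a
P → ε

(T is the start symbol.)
No. Shift-reduce conflict between [P → .] and [P → . a]

A grammar is LR(0) if no state in the canonical LR(0) collection has:
  - both a shift item (dot before a terminal) and a complete item (shift-reduce conflict), or
  - two or more complete items (reduce-reduce conflict; the accept item [T' → T .] counts as a complete item here).

Augment with T' → T and build the canonical LR(0) collection (I0 = CLOSURE({[T' → . T]}), then GOTO on every symbol after a dot until no new states appear). It has 8 states:
  I0: { [P → . P a], [P → . a], [P → .], [T → . P d], [T → . a], [T → . d T], [T' → . T] }  — shift, reduce
  I1: { [P → P . a], [T → P . d] }  — shift
  I2: { [T' → T .] }  — accept
  I3: { [P → a .], [T → a .] }  — 2 reduces
  I4: { [P → . P a], [P → . a], [P → .], [T → . P d], [T → . a], [T → . d T], [T → d . T] }  — shift, reduce
  I5: { [T → d T .] }  — reduce
  I6: { [P → P a .] }  — reduce
  I7: { [T → P d .] }  — reduce

Conflict in state I0:
  Shift-reduce conflict between [P → .] and [P → . a]
So the grammar is NOT LR(0).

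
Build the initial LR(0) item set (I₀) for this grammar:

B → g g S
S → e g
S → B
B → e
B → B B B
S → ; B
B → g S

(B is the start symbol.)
First, augment the grammar with B' → B
I₀ = CLOSURE({ [B' → . B] }):
  [B' → . B] has the dot before B: add [B → . g g S], [B → . e], [B → . B B B], [B → . g S]
No further items can be added.

I₀ = { [B → . B B B], [B → . e], [B → . g S], [B → . g g S], [B' → . B] }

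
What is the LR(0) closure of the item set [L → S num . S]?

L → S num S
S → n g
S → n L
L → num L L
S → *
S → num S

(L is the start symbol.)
{ [L → S num . S], [S → . *], [S → . n L], [S → . n g], [S → . num S] }

To compute CLOSURE, for each item [A → α.Bβ] where B is a non-terminal, add [B → .γ] for all productions B → γ; repeat for the newly added items until nothing changes.

Start with: [L → S num . S]
  [L → S num . S] has the dot before S: add [S → . n g], [S → . n L], [S → . *], [S → . num S]
No further items can be added.

CLOSURE = { [L → S num . S], [S → . *], [S → . n L], [S → . n g], [S → . num S] }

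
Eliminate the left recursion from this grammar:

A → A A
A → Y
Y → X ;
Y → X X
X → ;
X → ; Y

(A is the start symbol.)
A → Y A'
A' → A A'
A' → ε
Y → X ;
Y → X X
X → ;
X → ; Y

A is directly left-recursive. The standard transformation for
  A → A α₁ | ... | A α_m | β₁ | ... | β_n
is
  A  → β₁ A' | ... | β_n A'
  A' → α₁ A' | ... | α_m A' | ε

A → Y becomes A → Y A'
A → A A becomes A' → A A'
Add A' → ε

Productions for other non-terminals are unchanged:
  Y → X ;
  Y → X X
  X → ;
  X → ; Y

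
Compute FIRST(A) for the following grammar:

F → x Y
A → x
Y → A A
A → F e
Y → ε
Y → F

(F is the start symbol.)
{ 'x' }

To compute FIRST(A), examine every production with A on the left-hand side, reading each right-hand side left to right until a non-nullable symbol is reached.

FIRST sets of the other non-terminals involved (by the same procedure, iterated to a fixed point):
  FIRST(F) = { 'x' }

From A → x:
  - x is a terminal: add 'x' and stop
From A → F e:
  - F is a non-terminal: add FIRST(F) \ {ε} = { 'x' }
    F is not nullable, so stop

Collecting: FIRST(A) = { 'x' }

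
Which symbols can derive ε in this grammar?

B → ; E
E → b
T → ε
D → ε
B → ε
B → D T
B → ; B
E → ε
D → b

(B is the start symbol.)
{ 'B', 'D', 'E', 'T' }

ε-productions: T → ε, D → ε, B → ε, E → ε
So T, D, B, E are immediately nullable.
Every non-terminal is now nullable.
Nullable = { 'B', 'D', 'E', 'T' }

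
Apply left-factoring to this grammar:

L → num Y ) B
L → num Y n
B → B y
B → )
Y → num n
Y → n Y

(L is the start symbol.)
Left-factoring transforms A → αβ₁ | αβ₂ into A → αA' and A' → β₁ | β₂
(α is the longest common prefix among the alternatives). Repeat until
no nonterminal has two alternatives with a common prefix.

Round 1: L has alternatives sharing prefix 'num Y'. Introduce L': L → num Y L'
  Add: L' → ) B
  Add: L' → n

No remaining common prefixes — done.

Resulting grammar:
L → num Y L'
L' → ) B
L' → n
B → B y
B → )
Y → num n
Y → n Y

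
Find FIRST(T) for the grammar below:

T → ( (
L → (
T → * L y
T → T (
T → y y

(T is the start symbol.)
To compute FIRST(T), examine every production with T on the left-hand side, reading each right-hand side left to right until a non-nullable symbol is reached.

From T → ( (:
  - '(' is a terminal: add '(' and stop
From T → * L y:
  - '*' is a terminal: add '*' and stop
From T → T (:
  - T is the symbol being defined: contributes nothing new
    T is not nullable, so stop
From T → y y:
  - y is a terminal: add 'y' and stop

Collecting: FIRST(T) = { '(', '*', 'y' }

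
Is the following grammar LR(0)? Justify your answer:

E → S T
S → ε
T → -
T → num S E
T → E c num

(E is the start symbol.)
No. Shift-reduce conflict between [S → .] and [T → . -]

A grammar is LR(0) if no state in the canonical LR(0) collection has:
  - both a shift item (dot before a terminal) and a complete item (shift-reduce conflict), or
  - two or more complete items (reduce-reduce conflict; the accept item [E' → E .] counts as a complete item here).

Augment with E' → E and build the canonical LR(0) collection (I0 = CLOSURE({[E' → . E]}), then GOTO on every symbol after a dot until no new states appear). It has 11 states:
  I0: { [E → . S T], [E' → . E], [S → .] }  — reduce
  I1: { [E' → E .] }  — accept
  I2: { [E → . S T], [E → S . T], [S → .], [T → . -], [T → . E c num], [T → . num S E] }  — shift, reduce
  I3: { [T → - .] }  — reduce
  I4: { [T → E . c num] }  — shift
  I5: { [E → S T .] }  — reduce
  I6: { [S → .], [T → num . S E] }  — reduce
  I7: { [E → . S T], [S → .], [T → num S . E] }  — reduce
  I8: { [T → num S E .] }  — reduce
  I9: { [T → E c . num] }  — shift
  I10: { [T → E c num .] }  — reduce

Conflict in state I2:
  Shift-reduce conflict between [S → .] and [T → . -]
So the grammar is NOT LR(0).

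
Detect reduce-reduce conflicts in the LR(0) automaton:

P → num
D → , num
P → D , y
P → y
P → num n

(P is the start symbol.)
No reduce-reduce conflicts

Augment with P' → P and build the canonical LR(0) collection (I0 = CLOSURE({[P' → . P]}), then GOTO on every symbol after a dot until no new states appear). It has 10 states:
  I0: { [D → . , num], [P → . D , y], [P → . num n], [P → . num], [P → . y], [P' → . P] }  — shift
  I1: { [D → , . num] }  — shift
  I2: { [P → D . , y] }  — shift
  I3: { [P' → P .] }  — accept
  I4: { [P → num . n], [P → num .] }  — shift, reduce
  I5: { [P → y .] }  — reduce
  I6: { [P → num n .] }  — reduce
  I7: { [P → D , . y] }  — shift
  I8: { [P → D , y .] }  — reduce
  I9: { [D → , num .] }  — reduce

No state contains more than one complete item.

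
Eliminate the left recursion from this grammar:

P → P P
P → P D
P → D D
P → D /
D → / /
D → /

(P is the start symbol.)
P → D D P'
P → D / P'
P' → P P'
P' → D P'
P' → ε
D → / /
D → /

P is directly left-recursive. The standard transformation for
  A → A α₁ | ... | A α_m | β₁ | ... | β_n
is
  A  → β₁ A' | ... | β_n A'
  A' → α₁ A' | ... | α_m A' | ε

P → D D becomes P → D D P'
P → D / becomes P → D / P'
P → P P becomes P' → P P'
P → P D becomes P' → D P'
Add P' → ε

Productions for other non-terminals are unchanged:
  D → / /
  D → /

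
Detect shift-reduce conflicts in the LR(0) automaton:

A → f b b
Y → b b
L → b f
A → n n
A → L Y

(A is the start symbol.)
A shift-reduce conflict occurs when an LR(0) state has both:
  - a complete (reduce) item [A → α .] (dot at the end), and
  - a shift item [B → β . c γ] (dot before a terminal).

Augment with A' → A and build the canonical LR(0) collection (I0 = CLOSURE({[A' → . A]}), then GOTO on every symbol after a dot until no new states appear). It has 13 states:
  I0: { [A → . L Y], [A → . f b b], [A → . n n], [A' → . A], [L → . b f] }  — shift
  I1: { [A' → A .] }  — accept
  I2: { [A → L . Y], [Y → . b b] }  — shift
  I3: { [L → b . f] }  — shift
  I4: { [A → f . b b] }  — shift
  I5: { [A → n . n] }  — shift
  I6: { [A → n n .] }  — reduce
  I7: { [A → f b . b] }  — shift
  I8: { [A → f b b .] }  — reduce
  I9: { [L → b f .] }  — reduce
  I10: { [A → L Y .] }  — reduce
  I11: { [Y → b . b] }  — shift
  I12: { [Y → b b .] }  — reduce

No state contains both a complete item and a shift item.

Answer: No shift-reduce conflicts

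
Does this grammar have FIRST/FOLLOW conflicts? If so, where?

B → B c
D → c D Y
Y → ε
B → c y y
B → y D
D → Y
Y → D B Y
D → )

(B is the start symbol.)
Yes. D → c D Y with FOLLOW(D) on { 'c' }; D → ')' with FOLLOW(D) on { ')' }; Y → D B Y with FOLLOW(Y) on { ')', 'c', 'y' }

A FIRST/FOLLOW conflict occurs when a non-terminal N has a nullable alternative N → β (β ⇒* ε) and another alternative N → α with FIRST(α) ∩ FOLLOW(N) ≠ ∅: on such a lookahead the parser cannot decide between expanding α and letting N vanish via β.

Nullable non-terminals: D, Y.
FIRST sets used below: FIRST(Y) = { ')', 'c', 'y', ε }, FIRST(D) = { ')', 'c', 'y', ε }, FIRST(B) = { 'c', 'y' }

D: nullable alternative(s) D → Y; FOLLOW(D) = { $, ')', 'c', 'y' }
  D → c D Y: FIRST \ {ε} = { 'c' } — overlaps FOLLOW(D) on { 'c' }: CONFLICT
  D → Y: FIRST \ {ε} = { ')', 'c', 'y' } — this is the only nullable alternative, skip
  D → ): FIRST \ {ε} = { ')' } — overlaps FOLLOW(D) on { ')' }: CONFLICT

Y: nullable alternative(s) Y → ε; FOLLOW(Y) = { $, ')', 'c', 'y' }
  Y → ε: FIRST \ {ε} = { } — this is the only nullable alternative, skip
  Y → D B Y: FIRST \ {ε} = { ')', 'c', 'y' } — overlaps FOLLOW(Y) on { ')', 'c', 'y' }: CONFLICT

B has no nullable alternative, so no FIRST/FOLLOW check is needed there.

So the grammar has 3 FIRST/FOLLOW conflicts (marked CONFLICT above).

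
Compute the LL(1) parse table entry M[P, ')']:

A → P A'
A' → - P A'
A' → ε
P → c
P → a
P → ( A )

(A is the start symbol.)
To find M[P, ')'], we find productions for P where ')' is in the predict set (PREDICT(N → α) = (FIRST(α) \ {ε}) ∪ (FOLLOW(N) if α ⇒* ε)).

P → c: PREDICT = { 'c' }
P → a: PREDICT = { 'a' }
P → ( A ): PREDICT = { '(' }

M[P, ')'] is empty (no production applies)

Answer: Empty (error entry)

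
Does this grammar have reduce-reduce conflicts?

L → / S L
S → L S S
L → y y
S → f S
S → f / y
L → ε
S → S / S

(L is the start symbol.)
A reduce-reduce conflict occurs when an LR(0) state has two complete items [A → α .] and [B → β .] — both call for a reduction, and with no lookahead the parser cannot choose between them.

Augment with L' → L and build the canonical LR(0) collection (I0 = CLOSURE({[L' → . L]}), then GOTO on every symbol after a dot until no new states appear). It has 18 states:
  I0: { [L → . / S L], [L → . y y], [L → .], [L' → . L] }  — shift, reduce
  I1: { [L → . / S L], [L → . y y], [L → .], [L → / . S L], [S → . L S S], [S → . S / S], [S → . f / y], [S → . f S] }  — shift, reduce
  I2: { [L' → L .] }  — accept
  I3: { [L → y . y] }  — shift
  I4: { [L → y y .] }  — reduce
  I5: { [L → . / S L], [L → . y y], [L → .], [S → . L S S], [S → . S / S], [S → . f / y], [S → . f S], [S → L . S S] }  — shift, reduce
  I6: { [L → . / S L], [L → . y y], [L → .], [L → / S . L], [S → S . / S] }  — shift, reduce
  I7: { [L → . / S L], [L → . y y], [L → .], [S → . L S S], [S → . S / S], [S → . f / y], [S → . f S], [S → f . / y], [S → f . S] }  — shift, reduce
  I8: { [L → . / S L], [L → . y y], [L → .], [L → / . S L], [S → . L S S], [S → . S / S], [S → . f / y], [S → . f S], [S → f / . y] }  — shift, reduce
  I9: { [S → S . / S], [S → f S .] }  — shift, reduce
  I10: { [L → . / S L], [L → . y y], [L → .], [S → . L S S], [S → . S / S], [S → . f / y], [S → . f S], [S → S / . S] }  — shift, reduce
  I11: { [S → S . / S], [S → S / S .] }  — shift, reduce
  I12: { [L → y . y], [S → f / y .] }  — shift, reduce
  I13: { [L → . / S L], [L → . y y], [L → .], [L → / . S L], [S → . L S S], [S → . S / S], [S → . f / y], [S → . f S], [S → S / . S] }  — shift, reduce
  I14: { [L → / S L .] }  — reduce
  I15: { [L → . / S L], [L → . y y], [L → .], [L → / S . L], [S → S . / S], [S → S / S .] }  — shift, 2 reduces
  I16: { [L → . / S L], [L → . y y], [L → .], [S → . L S S], [S → . S / S], [S → . f / y], [S → . f S], [S → L S . S], [S → S . / S] }  — shift, reduce
  I17: { [S → L S S .], [S → S . / S] }  — shift, reduce

I15 contains complete items [L → .], [S → S / S .] — reduce-reduce conflict.

Answer: Yes — I15: [L → .] vs [S → S / S .]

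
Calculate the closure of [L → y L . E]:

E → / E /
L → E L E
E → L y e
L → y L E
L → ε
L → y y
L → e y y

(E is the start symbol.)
To compute CLOSURE, for each item [A → α.Bβ] where B is a non-terminal, add [B → .γ] for all productions B → γ; repeat for the newly added items until nothing changes.

Start with: [L → y L . E]
  [L → y L . E] has the dot before E: add [E → . / E /], [E → . L y e]
  [E → . L y e] has the dot before L: add [L → . E L E], [L → . y L E], [L → .], [L → . y y], [L → . e y y]
No further items can be added.

CLOSURE = { [E → . / E /], [E → . L y e], [L → . E L E], [L → . e y y], [L → . y L E], [L → . y y], [L → .], [L → y L . E] }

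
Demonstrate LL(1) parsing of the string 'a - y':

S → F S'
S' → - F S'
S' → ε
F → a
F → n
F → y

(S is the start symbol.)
LL(1) parsing maintains a stack (initially the start symbol over $) and the input. At each step: if the stack top is a terminal, match it against the current input token; if it is a non-terminal N, replace it with the RHS of M[N, lookahead] (the unique production whose predict set contains the lookahead).

Stack is shown with the top on the left.

Stack     Input    Action
-------------------------
S $       a - y $  output S → F S'
F S' $    a - y $  output F → a
a S' $    a - y $  match 'a'
S' $      - y $    output S' → - F S'
- F S' $  - y $    match '-'
F S' $    y $      output F → y
y S' $    y $      match 'y'
S' $      $        output S' → ε
$         $        accept

The string is accepted.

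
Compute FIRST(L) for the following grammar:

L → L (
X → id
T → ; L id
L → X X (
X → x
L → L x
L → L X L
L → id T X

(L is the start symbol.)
To compute FIRST(L), examine every production with L on the left-hand side, reading each right-hand side left to right until a non-nullable symbol is reached.

FIRST sets of the other non-terminals involved (by the same procedure, iterated to a fixed point):
  FIRST(X) = { 'id', 'x' }

From L → L (:
  - L is the symbol being defined: contributes nothing new
    L is not nullable, so stop
From L → X X (:
  - X is a non-terminal: add FIRST(X) \ {ε} = { 'id', 'x' }
    X is not nullable, so stop
From L → L x:
  - L is the symbol being defined: contributes nothing new
    L is not nullable, so stop
From L → L X L:
  - L is the symbol being defined: contributes nothing new
    L is not nullable, so stop
From L → id T X:
  - id is a terminal: add 'id' and stop

Collecting: FIRST(L) = { 'id', 'x' }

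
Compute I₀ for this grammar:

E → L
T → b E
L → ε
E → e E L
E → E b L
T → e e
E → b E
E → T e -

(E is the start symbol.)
First, augment the grammar with E' → E
I₀ = CLOSURE({ [E' → . E] }):
  [E' → . E] has the dot before E: add [E → . L], [E → . e E L], [E → . E b L], [E → . b E], [E → . T e -]
  [E → . L] has the dot before L: add [L → .]
  [E → . T e -] has the dot before T: add [T → . b E], [T → . e e]
No further items can be added.

I₀ = { [E → . E b L], [E → . L], [E → . T e -], [E → . b E], [E → . e E L], [E' → . E], [L → .], [T → . b E], [T → . e e] }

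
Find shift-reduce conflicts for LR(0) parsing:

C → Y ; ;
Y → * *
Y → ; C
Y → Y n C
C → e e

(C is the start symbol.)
A shift-reduce conflict occurs when an LR(0) state has both:
  - a complete (reduce) item [A → α .] (dot at the end), and
  - a shift item [B → β . c γ] (dot before a terminal).

Augment with C' → C and build the canonical LR(0) collection (I0 = CLOSURE({[C' → . C]}), then GOTO on every symbol after a dot until no new states appear). It has 13 states:
  I0: { [C → . Y ; ;], [C → . e e], [C' → . C], [Y → . * *], [Y → . ; C], [Y → . Y n C] }  — shift
  I1: { [Y → * . *] }  — shift
  I2: { [C → . Y ; ;], [C → . e e], [Y → . * *], [Y → . ; C], [Y → . Y n C], [Y → ; . C] }  — shift
  I3: { [C' → C .] }  — accept
  I4: { [C → Y . ; ;], [Y → Y . n C] }  — shift
  I5: { [C → e . e] }  — shift
  I6: { [C → e e .] }  — reduce
  I7: { [C → Y ; . ;] }  — shift
  I8: { [C → . Y ; ;], [C → . e e], [Y → . * *], [Y → . ; C], [Y → . Y n C], [Y → Y n . C] }  — shift
  I9: { [Y → Y n C .] }  — reduce
  I10: { [C → Y ; ; .] }  — reduce
  I11: { [Y → ; C .] }  — reduce
  I12: { [Y → * * .] }  — reduce

No state contains both a complete item and a shift item.

Answer: No shift-reduce conflicts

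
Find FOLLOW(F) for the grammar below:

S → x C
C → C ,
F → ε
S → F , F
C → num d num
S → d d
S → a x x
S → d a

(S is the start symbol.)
In S → F , F: F is followed by ',' F, add FIRST(',' F) \ {ε} = { ',' }
In S → F , F: F is at the end, add FOLLOW(S)

The FOLLOW sets referred to above (computed the same way, to a fixed point):
  FOLLOW(S) = { $ }

Taking the union: FOLLOW(F) = { $, ',' }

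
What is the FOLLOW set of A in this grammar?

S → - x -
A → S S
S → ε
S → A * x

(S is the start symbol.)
{ '*' }

In S → A * x: A is followed by '*' x, add FIRST('*' x) \ {ε} = { '*' }

Taking the union: FOLLOW(A) = { '*' }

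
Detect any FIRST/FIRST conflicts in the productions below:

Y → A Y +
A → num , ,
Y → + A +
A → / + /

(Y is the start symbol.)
A FIRST/FIRST conflict occurs when two productions N → α and N → β for the same non-terminal have FIRST(α) ∩ FIRST(β) ≠ ∅ (with ε ∈ FIRST of a nullable right-hand side, so two nullable alternatives also conflict).

FIRST sets of the non-terminals at (or reachable through a nullable prefix from) the front of some alternative:
  FIRST(A) = { '/', 'num' }

Productions for Y:
  Y → A Y +: FIRST = { '/', 'num' }
  Y → + A +: FIRST = { '+' }
Productions for A:
  A → num , ,: FIRST = { 'num' }
  A → / + /: FIRST = { '/' }

All alternatives of each non-terminal have pairwise disjoint FIRST sets.

Answer: No FIRST/FIRST conflicts.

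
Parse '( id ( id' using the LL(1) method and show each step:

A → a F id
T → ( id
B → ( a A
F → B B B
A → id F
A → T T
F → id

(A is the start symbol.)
LL(1) parsing maintains a stack (initially the start symbol over $) and the input. At each step: if the stack top is a terminal, match it against the current input token; if it is a non-terminal N, replace it with the RHS of M[N, lookahead] (the unique production whose predict set contains the lookahead).

Stack is shown with the top on the left.

Stack     Input        Action
-----------------------------
A $       ( id ( id $  output A → T T
T T $     ( id ( id $  output T → ( id
( id T $  ( id ( id $  match '('
id T $    id ( id $    match 'id'
T $       ( id $       output T → ( id
( id $    ( id $       match '('
id $      id $         match 'id'
$         $            accept

The string is accepted.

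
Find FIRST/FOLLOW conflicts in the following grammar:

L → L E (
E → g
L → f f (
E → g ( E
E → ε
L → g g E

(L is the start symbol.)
A FIRST/FOLLOW conflict occurs when a non-terminal N has a nullable alternative N → β (β ⇒* ε) and another alternative N → α with FIRST(α) ∩ FOLLOW(N) ≠ ∅: on such a lookahead the parser cannot decide between expanding α and letting N vanish via β.

Nullable non-terminals: E.

E: nullable alternative(s) E → ε; FOLLOW(E) = { $, '(', 'g' }
  E → g: FIRST \ {ε} = { 'g' } — overlaps FOLLOW(E) on { 'g' }: CONFLICT
  E → g ( E: FIRST \ {ε} = { 'g' } — overlaps FOLLOW(E) on { 'g' }: CONFLICT
  E → ε: FIRST \ {ε} = { } — this is the only nullable alternative, skip

L has no nullable alternative, so no FIRST/FOLLOW check is needed there.

So the grammar has 2 FIRST/FOLLOW conflicts (marked CONFLICT above).

Answer: Yes. E → g with FOLLOW(E) on { 'g' }; E → g '(' E with FOLLOW(E) on { 'g' }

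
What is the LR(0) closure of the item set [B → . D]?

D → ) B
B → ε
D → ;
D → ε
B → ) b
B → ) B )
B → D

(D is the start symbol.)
{ [B → . D], [D → . ) B], [D → . ;], [D → .] }

To compute CLOSURE, for each item [A → α.Bβ] where B is a non-terminal, add [B → .γ] for all productions B → γ; repeat for the newly added items until nothing changes.

Start with: [B → . D]
  [B → . D] has the dot before D: add [D → . ) B], [D → . ;], [D → .]
No further items can be added.

CLOSURE = { [B → . D], [D → . ) B], [D → . ;], [D → .] }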